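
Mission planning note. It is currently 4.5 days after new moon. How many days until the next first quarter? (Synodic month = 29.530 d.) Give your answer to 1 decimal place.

2.9 days

First quarter occurs at elongation 90°, i.e. at age 29.530 × 90/360 = 7.383 d.
So 2.883 days remain (7.383 − 4.5).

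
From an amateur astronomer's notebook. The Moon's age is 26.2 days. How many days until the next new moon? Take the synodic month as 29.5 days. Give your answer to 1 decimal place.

3.3 days

One full lunation from the last new moon is 29.5 d; remaining = 29.5 − 26.2 = 3.300 d.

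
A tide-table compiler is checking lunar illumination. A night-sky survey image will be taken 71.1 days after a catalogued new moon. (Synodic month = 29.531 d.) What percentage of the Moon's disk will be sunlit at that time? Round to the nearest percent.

92%

71.1 d spans 2 complete synodic months (2 × 29.531 = 59.06 d) plus 12.04 d.
Phase angle: θ = 360°·(12.04 d)/(29.531 d) = 146.8°.
cos 146.8° = (-0.836), so f = (1 − (-0.836))/2 = 0.918, so 92%.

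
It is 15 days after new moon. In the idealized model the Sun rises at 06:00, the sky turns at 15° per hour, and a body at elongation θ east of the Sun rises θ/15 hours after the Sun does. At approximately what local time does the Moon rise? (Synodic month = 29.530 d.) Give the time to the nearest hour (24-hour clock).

The Moon has covered 15/29.530 of its cycle, so θ ≈ 360° × 15/29.530 = 182.9°.
At 15° of sky rotation per hour, 182.9° corresponds to a 12.19 h lag.
06:00 + 12.19 h ≈ 18:11 → 18:00 to the nearest hour.

18:00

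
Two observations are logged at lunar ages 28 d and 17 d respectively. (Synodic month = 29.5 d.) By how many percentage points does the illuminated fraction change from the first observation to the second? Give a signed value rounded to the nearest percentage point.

θ₁ = 360° × 28/29.5 = 341.7°, f₁ = (1 − cos θ₁)/2 = 0.025.
θ₂ = 360° × 17/29.5 = 207.5°, f₂ = (1 − cos θ₂)/2 = 0.944.
Change = f₂ − f₁ = +0.918 → +92 percentage points.

+92 percentage points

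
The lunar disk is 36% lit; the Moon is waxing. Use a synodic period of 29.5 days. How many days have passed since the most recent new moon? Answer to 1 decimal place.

6.0 days

Invert f = (1 − cos θ)/2 to get cos θ = 1 − 2(0.36) = 0.280, hence θ₀ = arccos 0.280 = 73.7°.
The Moon is waxing (0°–180°), so θ = 73.7° directly.
That fraction of the synodic month is 73.7/360 × 29.5 d ≈ 6.04 d.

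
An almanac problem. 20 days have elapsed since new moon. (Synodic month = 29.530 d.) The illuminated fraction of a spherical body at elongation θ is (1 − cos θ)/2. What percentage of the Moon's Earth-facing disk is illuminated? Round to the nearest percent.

72%

Phase angle: θ = 360°·(20 d)/(29.530 d) = 243.8°.
cos 243.8° = (-0.441), so f = (1 − (-0.441))/2 = 0.721, so 72%.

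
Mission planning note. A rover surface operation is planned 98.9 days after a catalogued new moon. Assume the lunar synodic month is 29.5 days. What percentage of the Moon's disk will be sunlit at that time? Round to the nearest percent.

80%

98.9 d spans 3 complete synodic months (3 × 29.5 = 88.50 d) plus 10.40 d.
The Moon has covered 10.40/29.5 of its cycle, so θ ≈ 360° × 10.40/29.5 = 126.9°.
Illuminated fraction = (1 − cos 126.9°)/2 = (1 − (-0.601))/2 ≈ 0.800, so 80%.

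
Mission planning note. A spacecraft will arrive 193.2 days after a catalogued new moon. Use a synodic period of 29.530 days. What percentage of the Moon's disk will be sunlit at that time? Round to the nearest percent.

193.2/29.530 = 6.542 lunations, so 6 complete cycles and 16.02 d into the next.
Phase angle: θ = 360°·(16.02 d)/(29.530 d) = 195.3°.
With cos θ = (-0.965), the lit fraction is (1 − (-0.965))/2 ≈ 0.982, so 98%.

98%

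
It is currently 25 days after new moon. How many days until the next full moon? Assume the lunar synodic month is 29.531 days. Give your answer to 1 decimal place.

Full moon is 0.5 of the way through the cycle: age 0.5 × 29.531 = 14.765 d.
This lunation's full moon (14.765 d) has passed, so add one period: 44.296 − 25 = 19.296 days.

19.3 days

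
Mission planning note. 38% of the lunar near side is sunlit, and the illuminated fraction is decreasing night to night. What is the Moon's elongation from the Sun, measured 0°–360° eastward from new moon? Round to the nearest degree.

284°

Invert f = (1 − cos θ)/2 to get cos θ = 1 − 2(0.38) = 0.240, hence θ₀ = arccos 0.240 = 76.1°.
A waning Moon lies in 180°–360°, so θ = 360° − 76.1° = 283.9°.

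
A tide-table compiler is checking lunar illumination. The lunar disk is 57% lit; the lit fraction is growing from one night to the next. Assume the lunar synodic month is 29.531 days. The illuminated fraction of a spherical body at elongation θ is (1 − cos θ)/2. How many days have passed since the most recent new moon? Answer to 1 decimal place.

From f = (1 − cos θ)/2: cos θ = 1 − 2×0.57 = -0.140; arccos → 98.0°.
Waxing ⇒ before full, so θ = 98.0°.
Age = 29.531 × 98.0°/360° ≈ 8.04 days.

8.0 days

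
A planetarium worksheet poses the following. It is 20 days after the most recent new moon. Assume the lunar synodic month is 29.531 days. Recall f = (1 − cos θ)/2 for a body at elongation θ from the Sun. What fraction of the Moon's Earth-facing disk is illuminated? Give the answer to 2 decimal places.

The Moon has covered 20/29.531 of its cycle, so θ ≈ 360° × 20/29.531 = 243.8°.
With cos θ = (-0.441), the lit fraction is (1 − (-0.441))/2 ≈ 0.721.

0.72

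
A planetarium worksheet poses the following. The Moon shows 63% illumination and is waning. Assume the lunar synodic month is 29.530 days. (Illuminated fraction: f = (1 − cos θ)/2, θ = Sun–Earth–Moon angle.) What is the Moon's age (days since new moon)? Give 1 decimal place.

From f = (1 − cos θ)/2: cos θ = 1 − 2×0.63 = -0.260; arccos → 105.1°.
A waning Moon lies in 180°–360°, so θ = 360° − 105.1° = 254.9°.
At 360°/29.530 d per day, 254.9° corresponds to 20.91 days.

20.9 days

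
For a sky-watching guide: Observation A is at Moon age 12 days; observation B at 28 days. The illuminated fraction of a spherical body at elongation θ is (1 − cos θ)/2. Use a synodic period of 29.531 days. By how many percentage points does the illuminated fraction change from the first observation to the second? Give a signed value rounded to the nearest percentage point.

θ₁ = 360° × 12/29.531 = 146.3°, f₁ = (1 − cos θ₁)/2 = 0.916.
θ₂ = 360° × 28/29.531 = 341.3°, f₂ = (1 − cos θ₂)/2 = 0.026.
Change = f₂ − f₁ = -0.890 → -89 percentage points.

-89 percentage points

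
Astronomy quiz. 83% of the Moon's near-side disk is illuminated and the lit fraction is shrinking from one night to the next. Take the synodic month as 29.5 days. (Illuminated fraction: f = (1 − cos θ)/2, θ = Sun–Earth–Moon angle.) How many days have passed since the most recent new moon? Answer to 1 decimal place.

18.7 days

From f = (1 − cos θ)/2: cos θ = 1 − 2×0.83 = -0.660; arccos → 131.3°.
Waning ⇒ past full, so θ = 360° − 131.3° = 228.7°.
At 360°/29.5 d per day, 228.7° corresponds to 18.74 days.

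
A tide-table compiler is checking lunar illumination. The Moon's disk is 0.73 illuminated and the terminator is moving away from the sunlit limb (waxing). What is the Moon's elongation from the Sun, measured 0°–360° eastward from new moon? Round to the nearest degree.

From f = (1 − cos θ)/2: cos θ = 1 − 2×0.73 = -0.460; arccos → 117.4°.
The Moon is waxing (0°–180°), so θ = 117.4° directly.

117°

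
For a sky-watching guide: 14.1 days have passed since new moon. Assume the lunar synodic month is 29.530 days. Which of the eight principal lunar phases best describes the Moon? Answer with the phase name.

full moon

At 14.1/29.530 of the cycle, θ ≈ 172° — the full moon range.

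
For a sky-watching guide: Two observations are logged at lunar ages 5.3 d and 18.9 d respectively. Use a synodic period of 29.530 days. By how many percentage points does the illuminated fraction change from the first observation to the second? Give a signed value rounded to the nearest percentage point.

First observation: θ = 360°·5.3/29.530 = 64.6°, so f = 0.286.
Second observation: θ = 230.4°, f = 0.819.
Δf = 0.819 − 0.286 = +0.533, i.e. +53 pp.

+53 percentage points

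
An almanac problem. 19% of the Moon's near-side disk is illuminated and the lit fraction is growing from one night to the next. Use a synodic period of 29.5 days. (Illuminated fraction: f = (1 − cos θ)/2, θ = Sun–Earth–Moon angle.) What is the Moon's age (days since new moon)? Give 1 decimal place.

4.2 days

Invert f = (1 − cos θ)/2 to get cos θ = 1 − 2(0.19) = 0.620, hence θ₀ = arccos 0.620 = 51.7°.
Waxing ⇒ before full, so θ = 51.7°.
That fraction of the synodic month is 51.7/360 × 29.5 d ≈ 4.24 d.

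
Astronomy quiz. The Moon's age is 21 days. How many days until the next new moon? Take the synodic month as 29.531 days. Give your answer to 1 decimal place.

8.5 days

One full lunation from the last new moon is 29.531 d; remaining = 29.531 − 21 = 8.531 d.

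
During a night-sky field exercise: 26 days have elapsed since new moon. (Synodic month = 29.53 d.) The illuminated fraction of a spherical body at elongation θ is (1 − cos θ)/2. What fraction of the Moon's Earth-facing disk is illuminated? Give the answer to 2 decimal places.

0.13

The Moon has covered 26/29.53 of its cycle, so θ ≈ 360° × 26/29.53 = 317.0°.
With cos θ = 0.731, the lit fraction is (1 − 0.731)/2 ≈ 0.135.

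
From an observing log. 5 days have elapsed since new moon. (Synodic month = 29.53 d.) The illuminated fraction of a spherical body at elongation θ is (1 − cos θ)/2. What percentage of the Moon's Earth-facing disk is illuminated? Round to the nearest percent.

26%

Phase angle: θ = 360°·(5 d)/(29.53 d) = 61.0°.
With cos θ = 0.485, the lit fraction is (1 − 0.485)/2 ≈ 0.257, so 26%.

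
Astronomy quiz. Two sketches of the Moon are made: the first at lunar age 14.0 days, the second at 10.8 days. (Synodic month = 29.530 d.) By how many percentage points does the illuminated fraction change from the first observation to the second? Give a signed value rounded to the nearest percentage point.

-16 pp

First observation: θ = 360°·14.0/29.530 = 170.7°, so f = 0.993.
Second observation: θ = 131.7°, f = 0.832.
Δf = 0.832 − 0.993 = -0.161, i.e. -16 pp.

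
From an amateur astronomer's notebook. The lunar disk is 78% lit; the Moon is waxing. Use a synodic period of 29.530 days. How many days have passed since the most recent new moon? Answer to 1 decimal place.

From f = (1 − cos θ)/2: cos θ = 1 − 2×0.78 = -0.560; arccos → 124.1°.
Before full moon the principal value applies: θ = 124.1°.
Age = 29.530 × 124.1°/360° ≈ 10.18 days.

10.2 days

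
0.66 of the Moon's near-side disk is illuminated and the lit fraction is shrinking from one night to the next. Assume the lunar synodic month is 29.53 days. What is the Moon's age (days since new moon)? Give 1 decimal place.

From f = (1 − cos θ)/2: cos θ = 1 − 2×0.66 = -0.320; arccos → 108.7°.
Waning ⇒ past full, so θ = 360° − 108.7° = 251.3°.
That fraction of the synodic month is 251.3/360 × 29.53 d ≈ 20.62 d.

20.6 days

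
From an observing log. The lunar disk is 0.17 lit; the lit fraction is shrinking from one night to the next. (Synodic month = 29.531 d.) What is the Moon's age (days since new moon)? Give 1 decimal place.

cos θ = 1 − 2f = 0.660, giving a principal value of 48.7°.
Waning ⇒ past full, so θ = 360° − 48.7° = 311.3°.
Age = 29.531 × 311.3°/360° ≈ 25.54 days.

25.5 days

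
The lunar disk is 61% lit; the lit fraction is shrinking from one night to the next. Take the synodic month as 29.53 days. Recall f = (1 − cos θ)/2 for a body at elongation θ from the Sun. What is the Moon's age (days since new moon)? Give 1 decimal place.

21.1 days

cos θ = 1 − 2f = -0.220, giving a principal value of 102.7°.
Since the Moon is past full (waning), take the reflex angle: θ = 360° − 102.7° = 257.3°.
Age = 29.53 × 257.3°/360° ≈ 21.11 days.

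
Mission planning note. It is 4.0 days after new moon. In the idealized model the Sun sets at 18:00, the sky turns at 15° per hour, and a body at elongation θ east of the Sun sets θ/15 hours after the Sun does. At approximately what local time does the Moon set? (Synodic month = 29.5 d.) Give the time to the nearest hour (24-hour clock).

21:00

Elongation θ = 360° × 4.0/29.5 ≈ 48.8°.
At 15° of sky rotation per hour, 48.8° corresponds to a 3.25 h lag.
18:00 + 3.25 h ≈ 21:15 → 21:00 to the nearest hour.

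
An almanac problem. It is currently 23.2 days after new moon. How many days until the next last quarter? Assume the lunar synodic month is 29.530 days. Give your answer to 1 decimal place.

28.5 days

Last quarter occurs at elongation 270°, i.e. at age 29.530 × 270/360 = 22.148 d.
This lunation's last quarter (22.148 d) has passed, so add one period: 51.678 − 23.2 = 28.478 days.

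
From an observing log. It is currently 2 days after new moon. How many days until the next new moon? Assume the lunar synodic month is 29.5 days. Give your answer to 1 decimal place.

27.5 days

One full lunation from the last new moon is 29.5 d; remaining = 29.5 − 2 = 27.500 d.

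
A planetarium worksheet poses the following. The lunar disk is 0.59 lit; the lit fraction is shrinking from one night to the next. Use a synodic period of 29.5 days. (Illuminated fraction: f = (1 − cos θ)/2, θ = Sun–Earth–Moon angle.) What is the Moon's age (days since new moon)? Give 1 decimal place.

21.3 days

From f = (1 − cos θ)/2: cos θ = 1 − 2×0.59 = -0.180; arccos → 100.4°.
Waning ⇒ past full, so θ = 360° − 100.4° = 259.6°.
That fraction of the synodic month is 259.6/360 × 29.5 d ≈ 21.28 d.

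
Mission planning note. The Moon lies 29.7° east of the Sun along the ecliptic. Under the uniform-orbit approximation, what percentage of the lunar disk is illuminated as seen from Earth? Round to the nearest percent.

7%

Half-versine of 29.7°: (1 − 0.869)/2 = 0.066, i.e. 7%.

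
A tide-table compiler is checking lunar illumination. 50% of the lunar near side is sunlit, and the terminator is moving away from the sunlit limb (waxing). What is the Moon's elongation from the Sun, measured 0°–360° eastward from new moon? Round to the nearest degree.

From f = (1 − cos θ)/2: cos θ = 1 − 2×0.50 = 0.000; arccos → 90.0°.
Before full moon the principal value applies: θ = 90.0°.

90°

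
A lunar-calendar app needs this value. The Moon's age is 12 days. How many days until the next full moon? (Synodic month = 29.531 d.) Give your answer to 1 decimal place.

2.8 days

Full moon is 0.5 of the way through the cycle: age 0.5 × 29.531 = 14.765 d.
That is 14.765 − 12 = 2.765 days ahead.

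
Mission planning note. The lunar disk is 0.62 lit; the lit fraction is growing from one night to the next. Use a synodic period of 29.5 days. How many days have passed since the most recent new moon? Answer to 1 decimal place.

8.5 days

cos θ = 1 − 2f = -0.240, giving a principal value of 103.9°.
Waxing ⇒ before full, so θ = 103.9°.
At 360°/29.5 d per day, 103.9° corresponds to 8.51 days.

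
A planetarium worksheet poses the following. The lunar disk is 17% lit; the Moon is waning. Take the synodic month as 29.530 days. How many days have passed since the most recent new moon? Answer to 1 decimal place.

25.5 days

From f = (1 − cos θ)/2: cos θ = 1 − 2×0.17 = 0.660; arccos → 48.7°.
Waning ⇒ past full, so θ = 360° − 48.7° = 311.3°.
Age = 29.530 × 311.3°/360° ≈ 25.54 days.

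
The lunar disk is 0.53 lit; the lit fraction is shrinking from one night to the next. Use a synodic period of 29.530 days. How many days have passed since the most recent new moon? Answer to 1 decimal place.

21.9 days

From f = (1 − cos θ)/2: cos θ = 1 − 2×0.53 = -0.060; arccos → 93.4°.
Since the Moon is past full (waning), take the reflex angle: θ = 360° − 93.4° = 266.6°.
That fraction of the synodic month is 266.6/360 × 29.530 d ≈ 21.87 d.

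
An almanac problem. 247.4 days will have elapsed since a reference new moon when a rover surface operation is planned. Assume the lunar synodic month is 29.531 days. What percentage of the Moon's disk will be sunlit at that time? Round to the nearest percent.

86%

247.4/29.531 = 8.378 lunations, so 8 complete cycles and 11.15 d into the next.
Phase angle: θ = 360°·(11.15 d)/(29.531 d) = 135.9°.
With cos θ = (-0.719), the lit fraction is (1 − (-0.719))/2 ≈ 0.859, so 86%.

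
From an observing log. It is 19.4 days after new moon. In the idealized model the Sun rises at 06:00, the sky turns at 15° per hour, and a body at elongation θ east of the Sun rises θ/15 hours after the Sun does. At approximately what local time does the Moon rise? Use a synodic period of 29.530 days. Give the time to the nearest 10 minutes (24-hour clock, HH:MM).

21:50

Elongation θ = 360° × 19.4/29.530 ≈ 236.5°.
At 15° of sky rotation per hour, 236.5° corresponds to a 15.77 h lag.
06:00 + 15.767 h ≈ 21:46 → 21:50 to the nearest ten minutes.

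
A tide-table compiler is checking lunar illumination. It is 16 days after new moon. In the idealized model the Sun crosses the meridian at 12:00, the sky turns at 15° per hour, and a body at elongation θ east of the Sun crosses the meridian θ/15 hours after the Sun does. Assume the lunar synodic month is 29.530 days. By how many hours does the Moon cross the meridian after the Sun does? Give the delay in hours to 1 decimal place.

13.0 h

The Moon has covered 16/29.530 of its cycle, so θ ≈ 360° × 16/29.530 = 195.1°.
Delay after the Sun = 195.1° / (15°/h) ≈ 13.00 h.
So the Moon crosses the meridian 13.00 h after the Sun.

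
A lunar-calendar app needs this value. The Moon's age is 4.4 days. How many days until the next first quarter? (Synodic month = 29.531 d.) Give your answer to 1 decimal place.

3.0 days

First quarter occurs at elongation 90°, i.e. at age 29.531 × 90/360 = 7.383 d.
So 2.983 days remain (7.383 − 4.4).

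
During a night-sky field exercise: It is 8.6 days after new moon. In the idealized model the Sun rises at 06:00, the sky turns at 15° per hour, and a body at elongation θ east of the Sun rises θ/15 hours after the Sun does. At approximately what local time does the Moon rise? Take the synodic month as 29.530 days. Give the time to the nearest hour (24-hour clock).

13:00

The Moon has covered 8.6/29.530 of its cycle, so θ ≈ 360° × 8.6/29.530 = 104.8°.
Delay after the Sun = 104.8° / (15°/h) ≈ 6.99 h.
06:00 + 6.99 h ≈ 12:59 → 13:00 to the nearest hour.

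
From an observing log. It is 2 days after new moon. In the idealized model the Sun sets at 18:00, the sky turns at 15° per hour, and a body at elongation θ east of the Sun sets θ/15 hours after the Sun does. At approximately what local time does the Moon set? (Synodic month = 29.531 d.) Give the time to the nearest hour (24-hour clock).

Elongation θ = 360° × 2/29.531 ≈ 24.4°.
Delay after the Sun = 24.4° / (15°/h) ≈ 1.63 h.
18:00 + 1.63 h ≈ 19:38 → 20:00 to the nearest hour.

20:00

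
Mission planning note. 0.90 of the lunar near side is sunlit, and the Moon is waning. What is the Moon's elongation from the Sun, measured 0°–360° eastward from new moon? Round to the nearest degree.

217°

Invert f = (1 − cos θ)/2 to get cos θ = 1 − 2(0.90) = -0.800, hence θ₀ = arccos -0.800 = 143.1°.
A waning Moon lies in 180°–360°, so θ = 360° − 143.1° = 216.9°.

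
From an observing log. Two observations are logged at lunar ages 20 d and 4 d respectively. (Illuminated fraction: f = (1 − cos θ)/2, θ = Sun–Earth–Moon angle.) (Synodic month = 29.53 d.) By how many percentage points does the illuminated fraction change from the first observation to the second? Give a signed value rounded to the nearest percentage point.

First observation: θ = 360°·20/29.53 = 243.8°, so f = 0.721.
Second observation: θ = 48.8°, f = 0.170.
Δf = 0.170 − 0.721 = -0.550, i.e. -55 pp.

-55 percentage points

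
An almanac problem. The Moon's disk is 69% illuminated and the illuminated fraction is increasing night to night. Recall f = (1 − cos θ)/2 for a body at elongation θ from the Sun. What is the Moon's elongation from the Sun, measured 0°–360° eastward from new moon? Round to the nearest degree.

112°

Invert f = (1 − cos θ)/2 to get cos θ = 1 − 2(0.69) = -0.380, hence θ₀ = arccos -0.380 = 112.3°.
The Moon is waxing (0°–180°), so θ = 112.3° directly.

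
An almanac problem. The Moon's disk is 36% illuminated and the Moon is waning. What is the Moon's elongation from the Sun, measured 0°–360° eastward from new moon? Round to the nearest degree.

286°

From f = (1 − cos θ)/2: cos θ = 1 − 2×0.36 = 0.280; arccos → 73.7°.
A waning Moon lies in 180°–360°, so θ = 360° − 73.7° = 286.3°.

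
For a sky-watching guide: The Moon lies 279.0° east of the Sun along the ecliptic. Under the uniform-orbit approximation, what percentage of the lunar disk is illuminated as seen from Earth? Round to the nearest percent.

42%

cos 279.0° = 0.156, so f = (1 − 0.156)/2 = 0.422, i.e. 42%.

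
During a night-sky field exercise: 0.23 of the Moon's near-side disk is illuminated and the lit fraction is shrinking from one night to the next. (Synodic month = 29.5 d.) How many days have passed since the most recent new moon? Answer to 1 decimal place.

24.8 days

From f = (1 − cos θ)/2: cos θ = 1 − 2×0.23 = 0.540; arccos → 57.3°.
Since the Moon is past full (waning), take the reflex angle: θ = 360° − 57.3° = 302.7°.
At 360°/29.5 d per day, 302.7° corresponds to 24.80 days.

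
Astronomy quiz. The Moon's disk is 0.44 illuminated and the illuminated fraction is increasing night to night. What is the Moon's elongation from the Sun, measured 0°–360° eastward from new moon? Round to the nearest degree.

From f = (1 − cos θ)/2: cos θ = 1 − 2×0.44 = 0.120; arccos → 83.1°.
Before full moon the principal value applies: θ = 83.1°.

83°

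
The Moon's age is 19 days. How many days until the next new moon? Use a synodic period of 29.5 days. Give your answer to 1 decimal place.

10.5 days

One full lunation from the last new moon is 29.5 d; remaining = 29.5 − 19 = 10.500 d.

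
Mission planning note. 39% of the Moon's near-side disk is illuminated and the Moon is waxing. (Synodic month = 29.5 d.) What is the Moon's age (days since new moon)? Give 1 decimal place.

Invert f = (1 − cos θ)/2 to get cos θ = 1 − 2(0.39) = 0.220, hence θ₀ = arccos 0.220 = 77.3°.
Waxing ⇒ before full, so θ = 77.3°.
Age = 29.5 × 77.3°/360° ≈ 6.33 days.

6.3 days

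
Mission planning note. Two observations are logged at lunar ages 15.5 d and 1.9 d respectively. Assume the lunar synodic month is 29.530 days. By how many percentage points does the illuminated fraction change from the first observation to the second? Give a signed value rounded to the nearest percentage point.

θ₁ = 360° × 15.5/29.530 = 189.0°, f₁ = (1 − cos θ₁)/2 = 0.994.
θ₂ = 360° × 1.9/29.530 = 23.2°, f₂ = (1 − cos θ₂)/2 = 0.040.
Change = f₂ − f₁ = -0.954 → -95 percentage points.

-95 percentage points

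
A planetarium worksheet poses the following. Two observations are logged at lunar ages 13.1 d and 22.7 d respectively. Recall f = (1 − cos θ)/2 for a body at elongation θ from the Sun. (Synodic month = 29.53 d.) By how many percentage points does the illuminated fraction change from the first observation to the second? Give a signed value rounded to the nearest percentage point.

θ₁ = 360° × 13.1/29.53 = 159.7°, f₁ = (1 − cos θ₁)/2 = 0.969.
θ₂ = 360° × 22.7/29.53 = 276.7°, f₂ = (1 − cos θ₂)/2 = 0.441.
Change = f₂ − f₁ = -0.528 → -53 percentage points.

-53 pp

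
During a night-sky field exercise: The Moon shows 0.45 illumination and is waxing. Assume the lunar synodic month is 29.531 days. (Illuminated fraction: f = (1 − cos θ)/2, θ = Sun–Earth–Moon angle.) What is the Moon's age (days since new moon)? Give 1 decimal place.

6.9 days

Invert f = (1 − cos θ)/2 to get cos θ = 1 − 2(0.45) = 0.100, hence θ₀ = arccos 0.100 = 84.3°.
Waxing ⇒ before full, so θ = 84.3°.
That fraction of the synodic month is 84.3/360 × 29.531 d ≈ 6.91 d.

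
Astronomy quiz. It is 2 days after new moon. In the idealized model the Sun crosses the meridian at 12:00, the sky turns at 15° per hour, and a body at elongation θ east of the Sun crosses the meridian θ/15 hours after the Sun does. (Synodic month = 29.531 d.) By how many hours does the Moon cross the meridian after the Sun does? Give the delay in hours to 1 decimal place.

1.6 h

Phase angle: θ = 360°·(2 d)/(29.531 d) = 24.4°.
Delay after the Sun = 24.4° / (15°/h) ≈ 1.63 h.
So the Moon crosses the meridian 1.63 h after the Sun.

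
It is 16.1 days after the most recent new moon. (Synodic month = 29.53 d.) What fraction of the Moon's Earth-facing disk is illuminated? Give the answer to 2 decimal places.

0.98

Elongation θ = 360° × 16.1/29.53 ≈ 196.3°.
Illuminated fraction = (1 − cos 196.3°)/2 = (1 − (-0.960))/2 ≈ 0.980.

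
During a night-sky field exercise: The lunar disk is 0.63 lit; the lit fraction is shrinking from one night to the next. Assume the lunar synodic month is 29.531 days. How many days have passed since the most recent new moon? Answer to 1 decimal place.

cos θ = 1 − 2f = -0.260, giving a principal value of 105.1°.
A waning Moon lies in 180°–360°, so θ = 360° − 105.1° = 254.9°.
Age = 29.531 × 254.9°/360° ≈ 20.91 days.

20.9 days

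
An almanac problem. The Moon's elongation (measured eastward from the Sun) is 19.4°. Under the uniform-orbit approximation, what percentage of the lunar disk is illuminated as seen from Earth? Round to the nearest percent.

3%

f = (1 − cos 19.4°)/2 = (1 − 0.943)/2 ≈ 0.028, i.e. 3%.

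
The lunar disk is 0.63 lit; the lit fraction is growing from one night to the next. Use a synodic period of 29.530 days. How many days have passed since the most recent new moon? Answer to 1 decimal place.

8.6 days

cos θ = 1 − 2f = -0.260, giving a principal value of 105.1°.
Before full moon the principal value applies: θ = 105.1°.
That fraction of the synodic month is 105.1/360 × 29.530 d ≈ 8.62 d.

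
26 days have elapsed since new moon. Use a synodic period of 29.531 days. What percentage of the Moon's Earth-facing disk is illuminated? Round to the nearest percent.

Elongation θ = 360° × 26/29.531 ≈ 317.0°.
Illuminated fraction = (1 − cos 317.0°)/2 = (1 − 0.731)/2 ≈ 0.135, so 13%.

13%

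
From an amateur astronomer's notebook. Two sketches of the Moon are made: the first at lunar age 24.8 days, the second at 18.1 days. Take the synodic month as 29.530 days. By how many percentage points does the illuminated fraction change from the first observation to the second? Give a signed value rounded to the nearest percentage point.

+65 pp

θ₁ = 360° × 24.8/29.530 = 302.3°, f₁ = (1 − cos θ₁)/2 = 0.233.
θ₂ = 360° × 18.1/29.530 = 220.7°, f₂ = (1 − cos θ₂)/2 = 0.879.
Change = f₂ − f₁ = +0.647 → +65 percentage points.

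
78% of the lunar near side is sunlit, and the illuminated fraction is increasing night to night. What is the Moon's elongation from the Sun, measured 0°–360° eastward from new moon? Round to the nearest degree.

Invert f = (1 − cos θ)/2 to get cos θ = 1 − 2(0.78) = -0.560, hence θ₀ = arccos -0.560 = 124.1°.
Waxing ⇒ before full, so θ = 124.1°.

124°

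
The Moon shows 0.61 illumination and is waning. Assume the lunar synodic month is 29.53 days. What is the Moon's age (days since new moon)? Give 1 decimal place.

21.1 days

From f = (1 − cos θ)/2: cos θ = 1 − 2×0.61 = -0.220; arccos → 102.7°.
Waning ⇒ past full, so θ = 360° − 102.7° = 257.3°.
At 360°/29.53 d per day, 257.3° corresponds to 21.11 days.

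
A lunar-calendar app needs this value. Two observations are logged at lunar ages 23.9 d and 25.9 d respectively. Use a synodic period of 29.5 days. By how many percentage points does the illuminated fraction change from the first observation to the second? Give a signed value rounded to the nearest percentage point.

-18 percentage points

θ₁ = 360° × 23.9/29.5 = 291.7°, f₁ = (1 − cos θ₁)/2 = 0.315.
θ₂ = 360° × 25.9/29.5 = 316.1°, f₂ = (1 − cos θ₂)/2 = 0.140.
Change = f₂ − f₁ = -0.176 → -18 percentage points.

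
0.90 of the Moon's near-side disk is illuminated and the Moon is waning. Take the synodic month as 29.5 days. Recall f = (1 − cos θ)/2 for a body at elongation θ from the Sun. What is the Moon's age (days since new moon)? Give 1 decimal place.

cos θ = 1 − 2f = -0.800, giving a principal value of 143.1°.
A waning Moon lies in 180°–360°, so θ = 360° − 143.1° = 216.9°.
That fraction of the synodic month is 216.9/360 × 29.5 d ≈ 17.77 d.

17.8 days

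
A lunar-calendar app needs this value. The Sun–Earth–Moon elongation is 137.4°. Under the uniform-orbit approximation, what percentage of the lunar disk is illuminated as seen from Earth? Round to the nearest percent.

f = (1 − cos 137.4°)/2 = (1 − (-0.736))/2 ≈ 0.868, i.e. 87%.

87%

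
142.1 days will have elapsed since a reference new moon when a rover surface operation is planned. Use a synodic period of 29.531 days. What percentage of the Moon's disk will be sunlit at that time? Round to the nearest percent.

142.1 d spans 4 complete synodic months (4 × 29.531 = 118.12 d) plus 23.98 d.
Elongation θ = 360° × 23.98/29.531 ≈ 292.3°.
Illuminated fraction = (1 − cos 292.3°)/2 = (1 − 0.379)/2 ≈ 0.310, so 31%.

31%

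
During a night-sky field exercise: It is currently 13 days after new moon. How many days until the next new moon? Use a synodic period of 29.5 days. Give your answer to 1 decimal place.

16.5 days

The next new moon completes the synodic month: 29.5 − 13 = 16.500 days.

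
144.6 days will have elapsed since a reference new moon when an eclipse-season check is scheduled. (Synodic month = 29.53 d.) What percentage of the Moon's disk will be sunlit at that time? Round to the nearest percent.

144.6 d spans 4 complete synodic months (4 × 29.53 = 118.12 d) plus 26.48 d.
The Moon has covered 26.48/29.53 of its cycle, so θ ≈ 360° × 26.48/29.53 = 322.8°.
cos 322.8° = 0.797, so f = (1 − 0.797)/2 = 0.102, so 10%.

10%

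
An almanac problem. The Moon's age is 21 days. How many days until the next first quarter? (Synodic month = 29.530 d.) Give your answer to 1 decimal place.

First quarter occurs at elongation 90°, i.e. at age 29.530 × 90/360 = 7.383 d.
Already past this cycle's first quarter; the next is at 7.383 + 29.530 = 36.913 d, so 36.913 − 21 = 15.913 days.

15.9 days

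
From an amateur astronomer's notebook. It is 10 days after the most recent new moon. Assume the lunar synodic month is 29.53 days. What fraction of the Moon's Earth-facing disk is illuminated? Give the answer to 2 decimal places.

0.76

Phase angle: θ = 360°·(10 d)/(29.53 d) = 121.9°.
With cos θ = (-0.529), the lit fraction is (1 − (-0.529))/2 ≈ 0.764.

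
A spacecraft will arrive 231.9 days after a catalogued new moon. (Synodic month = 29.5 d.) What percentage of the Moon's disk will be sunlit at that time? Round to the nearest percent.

231.9/29.5 = 7.861 lunations, so 7 complete cycles and 25.40 d into the next.
The Moon has covered 25.40/29.5 of its cycle, so θ ≈ 360° × 25.40/29.5 = 310.0°.
cos 310.0° = 0.642, so f = (1 − 0.642)/2 = 0.179, so 18%.

18%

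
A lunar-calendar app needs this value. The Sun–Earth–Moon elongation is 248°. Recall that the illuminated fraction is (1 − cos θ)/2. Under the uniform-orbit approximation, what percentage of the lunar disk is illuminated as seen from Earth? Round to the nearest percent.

f = (1 − cos 248°)/2 = (1 − (-0.375))/2 ≈ 0.687, i.e. 69%.

69%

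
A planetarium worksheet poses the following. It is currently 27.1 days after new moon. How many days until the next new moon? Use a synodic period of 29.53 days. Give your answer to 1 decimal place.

2.4 days

One full lunation from the last new moon is 29.53 d; remaining = 29.53 − 27.1 = 2.430 d.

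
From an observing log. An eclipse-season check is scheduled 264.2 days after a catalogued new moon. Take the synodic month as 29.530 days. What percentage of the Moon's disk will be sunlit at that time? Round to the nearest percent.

3%

264.2/29.530 = 8.947 lunations, so 8 complete cycles and 27.96 d into the next.
Phase angle: θ = 360°·(27.96 d)/(29.530 d) = 340.9°.
With cos θ = 0.945, the lit fraction is (1 − 0.945)/2 ≈ 0.028, so 3%.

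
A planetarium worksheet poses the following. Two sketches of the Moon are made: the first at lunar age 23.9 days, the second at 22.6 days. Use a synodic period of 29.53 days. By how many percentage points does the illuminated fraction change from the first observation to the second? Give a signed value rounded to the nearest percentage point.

First observation: θ = 360°·23.9/29.53 = 291.4°, so f = 0.318.
Second observation: θ = 275.5°, f = 0.452.
Δf = 0.452 − 0.318 = +0.134, i.e. +13 pp.

+13 percentage points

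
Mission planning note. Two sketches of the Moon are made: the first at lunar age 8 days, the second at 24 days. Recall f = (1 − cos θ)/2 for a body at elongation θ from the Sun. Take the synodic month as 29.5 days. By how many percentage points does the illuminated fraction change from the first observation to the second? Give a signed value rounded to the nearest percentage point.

-26 pp

First observation: θ = 360°·8/29.5 = 97.6°, so f = 0.566.
Second observation: θ = 292.9°, f = 0.306.
Δf = 0.306 − 0.566 = -0.261, i.e. -26 pp.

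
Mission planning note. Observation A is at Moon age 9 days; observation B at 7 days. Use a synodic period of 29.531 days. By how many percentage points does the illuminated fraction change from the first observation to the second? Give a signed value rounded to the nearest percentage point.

First observation: θ = 360°·9/29.531 = 109.7°, so f = 0.669.
Second observation: θ = 85.3°, f = 0.459.
Δf = 0.459 − 0.669 = -0.209, i.e. -21 pp.

-21 percentage points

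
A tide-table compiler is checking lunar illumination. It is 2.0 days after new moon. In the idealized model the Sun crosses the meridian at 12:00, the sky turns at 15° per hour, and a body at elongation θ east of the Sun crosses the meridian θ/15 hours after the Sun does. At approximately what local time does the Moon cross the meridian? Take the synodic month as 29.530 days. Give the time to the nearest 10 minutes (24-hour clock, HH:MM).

13:40

The Moon has covered 2.0/29.530 of its cycle, so θ ≈ 360° × 2.0/29.530 = 24.4°.
The Moon trails the Sun by θ/15 = 24.4/15 ≈ 1.63 hours.
12:00 + 1.625 h ≈ 13:38 → 13:40 to the nearest ten minutes.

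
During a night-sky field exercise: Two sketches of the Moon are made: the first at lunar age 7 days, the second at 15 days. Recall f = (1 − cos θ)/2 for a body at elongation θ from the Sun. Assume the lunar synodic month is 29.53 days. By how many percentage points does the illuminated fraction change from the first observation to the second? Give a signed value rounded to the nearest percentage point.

θ₁ = 360° × 7/29.53 = 85.3°, f₁ = (1 − cos θ₁)/2 = 0.459.
θ₂ = 360° × 15/29.53 = 182.9°, f₂ = (1 − cos θ₂)/2 = 0.999.
Change = f₂ − f₁ = +0.540 → +54 percentage points.

+54 pp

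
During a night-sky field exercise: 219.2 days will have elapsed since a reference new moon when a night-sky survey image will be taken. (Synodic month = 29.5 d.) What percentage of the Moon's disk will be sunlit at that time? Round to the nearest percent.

95%

219.2/29.5 = 7.431 lunations, so 7 complete cycles and 12.70 d into the next.
The Moon has covered 12.70/29.5 of its cycle, so θ ≈ 360° × 12.70/29.5 = 155.0°.
Illuminated fraction = (1 − cos 155.0°)/2 = (1 − (-0.906))/2 ≈ 0.953, so 95%.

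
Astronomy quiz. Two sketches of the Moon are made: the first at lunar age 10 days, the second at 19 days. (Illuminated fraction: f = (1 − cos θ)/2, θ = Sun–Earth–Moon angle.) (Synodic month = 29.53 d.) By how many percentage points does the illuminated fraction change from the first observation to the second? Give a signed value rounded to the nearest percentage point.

First observation: θ = 360°·10/29.53 = 121.9°, so f = 0.764.
Second observation: θ = 231.6°, f = 0.810.
Δf = 0.810 − 0.764 = +0.046, i.e. +5 pp.

+5 pp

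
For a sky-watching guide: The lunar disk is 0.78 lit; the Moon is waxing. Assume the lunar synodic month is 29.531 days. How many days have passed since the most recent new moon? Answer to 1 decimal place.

Invert f = (1 − cos θ)/2 to get cos θ = 1 − 2(0.78) = -0.560, hence θ₀ = arccos -0.560 = 124.1°.
Before full moon the principal value applies: θ = 124.1°.
At 360°/29.531 d per day, 124.1° corresponds to 10.18 days.

10.2 days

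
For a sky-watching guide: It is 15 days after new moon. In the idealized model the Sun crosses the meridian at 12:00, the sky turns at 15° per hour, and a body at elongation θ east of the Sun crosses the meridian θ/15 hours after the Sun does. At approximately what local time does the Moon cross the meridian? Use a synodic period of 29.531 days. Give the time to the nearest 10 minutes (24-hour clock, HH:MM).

00:10

The Moon has covered 15/29.531 of its cycle, so θ ≈ 360° × 15/29.531 = 182.9°.
Delay after the Sun = 182.9° / (15°/h) ≈ 12.19 h.
12:00 + 12.191 h ≈ 00:11 → 00:10 to the nearest ten minutes.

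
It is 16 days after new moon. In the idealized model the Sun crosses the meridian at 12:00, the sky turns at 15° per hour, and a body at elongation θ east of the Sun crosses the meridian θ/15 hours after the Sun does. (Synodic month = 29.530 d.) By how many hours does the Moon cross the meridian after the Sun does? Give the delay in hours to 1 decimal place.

The Moon has covered 16/29.530 of its cycle, so θ ≈ 360° × 16/29.530 = 195.1°.
The Moon trails the Sun by θ/15 = 195.1/15 ≈ 13.00 hours.
So the Moon crosses the meridian 13.00 h after the Sun.

13.0 h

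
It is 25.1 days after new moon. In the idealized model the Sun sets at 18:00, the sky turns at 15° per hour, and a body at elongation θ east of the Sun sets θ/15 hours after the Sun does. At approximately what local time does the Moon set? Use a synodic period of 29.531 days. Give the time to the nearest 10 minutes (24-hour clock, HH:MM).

The Moon has covered 25.1/29.531 of its cycle, so θ ≈ 360° × 25.1/29.531 = 306.0°.
Delay after the Sun = 306.0° / (15°/h) ≈ 20.40 h.
18:00 + 20.399 h ≈ 14:24 → 14:20 to the nearest ten minutes.

14:20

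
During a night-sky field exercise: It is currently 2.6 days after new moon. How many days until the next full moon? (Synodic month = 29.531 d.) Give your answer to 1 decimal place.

Full moon occurs at elongation 180°, i.e. at age 29.531 × 180/360 = 14.765 d.
So 12.165 days remain (14.765 − 2.6).

12.2 days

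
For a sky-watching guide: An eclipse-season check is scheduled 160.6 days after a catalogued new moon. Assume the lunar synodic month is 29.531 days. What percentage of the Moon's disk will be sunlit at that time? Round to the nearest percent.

96%

160.6/29.531 = 5.438 lunations, so 5 complete cycles and 12.94 d into the next.
Phase angle: θ = 360°·(12.94 d)/(29.531 d) = 157.8°.
Illuminated fraction = (1 − cos 157.8°)/2 = (1 − (-0.926))/2 ≈ 0.963, so 96%.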